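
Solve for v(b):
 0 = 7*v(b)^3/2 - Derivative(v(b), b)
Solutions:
 v(b) = -sqrt(-1/(C1 + 7*b))
 v(b) = sqrt(-1/(C1 + 7*b))


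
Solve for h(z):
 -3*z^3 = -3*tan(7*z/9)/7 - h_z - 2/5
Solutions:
 h(z) = C1 + 3*z^4/4 - 2*z/5 + 27*log(cos(7*z/9))/49


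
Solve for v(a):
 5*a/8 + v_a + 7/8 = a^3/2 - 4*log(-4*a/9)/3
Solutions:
 v(a) = C1 + a^4/8 - 5*a^2/16 - 4*a*log(-a)/3 + a*(-64*log(2) + 11 + 64*log(3))/24


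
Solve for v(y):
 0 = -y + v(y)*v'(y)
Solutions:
 v(y) = -sqrt(C1 + y^2)
 v(y) = sqrt(C1 + y^2)


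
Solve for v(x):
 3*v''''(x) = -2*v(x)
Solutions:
 v(x) = (C1*sin(6^(3/4)*x/6) + C2*cos(6^(3/4)*x/6))*exp(-6^(3/4)*x/6) + (C3*sin(6^(3/4)*x/6) + C4*cos(6^(3/4)*x/6))*exp(6^(3/4)*x/6)


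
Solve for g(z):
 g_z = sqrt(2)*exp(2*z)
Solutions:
 g(z) = C1 + sqrt(2)*exp(2*z)/2


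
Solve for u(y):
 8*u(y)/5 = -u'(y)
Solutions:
 u(y) = C1*exp(-8*y/5)


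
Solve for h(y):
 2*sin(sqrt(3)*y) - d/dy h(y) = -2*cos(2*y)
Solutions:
 h(y) = C1 + sin(2*y) - 2*sqrt(3)*cos(sqrt(3)*y)/3


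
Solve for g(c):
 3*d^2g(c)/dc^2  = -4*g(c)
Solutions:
 g(c) = C1*sin(2*sqrt(3)*c/3) + C2*cos(2*sqrt(3)*c/3)


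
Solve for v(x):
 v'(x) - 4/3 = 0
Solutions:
 v(x) = C1 + 4*x/3


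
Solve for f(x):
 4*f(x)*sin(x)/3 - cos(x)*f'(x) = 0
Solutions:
 f(x) = C1/cos(x)^(4/3)


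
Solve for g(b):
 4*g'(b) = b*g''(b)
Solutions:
 g(b) = C1 + C2*b^5


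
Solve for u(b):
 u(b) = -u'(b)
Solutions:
 u(b) = C1*exp(-b)


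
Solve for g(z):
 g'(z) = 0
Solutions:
 g(z) = C1


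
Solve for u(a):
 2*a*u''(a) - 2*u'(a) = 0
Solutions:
 u(a) = C1 + C2*a^2


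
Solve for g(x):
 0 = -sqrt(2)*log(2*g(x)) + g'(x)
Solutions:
 -sqrt(2)*Integral(1/(log(_y) + log(2)), (_y, g(x)))/2 = C1 - x


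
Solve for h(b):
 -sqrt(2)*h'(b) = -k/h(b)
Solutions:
 h(b) = -sqrt(C1 + sqrt(2)*b*k)
 h(b) = sqrt(C1 + sqrt(2)*b*k)


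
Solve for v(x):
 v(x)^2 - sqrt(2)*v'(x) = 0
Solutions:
 v(x) = -2/(C1 + sqrt(2)*x)


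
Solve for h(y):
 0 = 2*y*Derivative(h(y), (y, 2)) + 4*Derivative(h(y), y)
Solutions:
 h(y) = C1 + C2/y


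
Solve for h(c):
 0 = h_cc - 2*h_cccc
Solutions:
 h(c) = C1 + C2*c + C3*exp(-sqrt(2)*c/2) + C4*exp(sqrt(2)*c/2)


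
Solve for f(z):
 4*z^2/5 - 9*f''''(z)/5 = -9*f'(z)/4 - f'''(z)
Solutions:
 f(z) = C1 + C2*exp(z*(-5^(1/3)*(81*sqrt(60249) + 19883)^(1/3) - 20*5^(2/3)/(81*sqrt(60249) + 19883)^(1/3) + 20)/108)*sin(sqrt(3)*5^(1/3)*z*(-(81*sqrt(60249) + 19883)^(1/3) + 20*5^(1/3)/(81*sqrt(60249) + 19883)^(1/3))/108) + C3*exp(z*(-5^(1/3)*(81*sqrt(60249) + 19883)^(1/3) - 20*5^(2/3)/(81*sqrt(60249) + 19883)^(1/3) + 20)/108)*cos(sqrt(3)*5^(1/3)*z*(-(81*sqrt(60249) + 19883)^(1/3) + 20*5^(1/3)/(81*sqrt(60249) + 19883)^(1/3))/108) + C4*exp(z*(20*5^(2/3)/(81*sqrt(60249) + 19883)^(1/3) + 10 + 5^(1/3)*(81*sqrt(60249) + 19883)^(1/3))/54) - 16*z^3/135 + 128*z/405


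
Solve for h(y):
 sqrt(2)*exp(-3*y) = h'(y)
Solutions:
 h(y) = C1 - sqrt(2)*exp(-3*y)/3


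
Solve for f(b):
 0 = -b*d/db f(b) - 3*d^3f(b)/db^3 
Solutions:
 f(b) = C1 + Integral(C2*airyai(-3^(2/3)*b/3) + C3*airybi(-3^(2/3)*b/3), b)


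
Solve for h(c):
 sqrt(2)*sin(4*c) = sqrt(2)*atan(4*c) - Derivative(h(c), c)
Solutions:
 h(c) = C1 + sqrt(2)*(c*atan(4*c) - log(16*c^2 + 1)/8) + sqrt(2)*cos(4*c)/4


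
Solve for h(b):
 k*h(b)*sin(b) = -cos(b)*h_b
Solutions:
 h(b) = C1*exp(k*log(cos(b)))


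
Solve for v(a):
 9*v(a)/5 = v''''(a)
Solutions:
 v(a) = C1*exp(-sqrt(3)*5^(3/4)*a/5) + C2*exp(sqrt(3)*5^(3/4)*a/5) + C3*sin(sqrt(3)*5^(3/4)*a/5) + C4*cos(sqrt(3)*5^(3/4)*a/5)


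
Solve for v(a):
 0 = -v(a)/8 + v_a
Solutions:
 v(a) = C1*exp(a/8)


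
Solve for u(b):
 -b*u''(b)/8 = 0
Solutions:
 u(b) = C1 + C2*b


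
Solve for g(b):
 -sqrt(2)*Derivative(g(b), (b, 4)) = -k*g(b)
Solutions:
 g(b) = C1*exp(-2^(7/8)*b*k^(1/4)/2) + C2*exp(2^(7/8)*b*k^(1/4)/2) + C3*exp(-2^(7/8)*I*b*k^(1/4)/2) + C4*exp(2^(7/8)*I*b*k^(1/4)/2)


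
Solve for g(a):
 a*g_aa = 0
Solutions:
 g(a) = C1 + C2*a


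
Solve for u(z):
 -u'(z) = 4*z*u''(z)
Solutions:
 u(z) = C1 + C2*z^(3/4)


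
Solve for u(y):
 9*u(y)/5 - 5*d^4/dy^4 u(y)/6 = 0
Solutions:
 u(y) = C1*exp(-sqrt(5)*54^(1/4)*y/5) + C2*exp(sqrt(5)*54^(1/4)*y/5) + C3*sin(sqrt(5)*54^(1/4)*y/5) + C4*cos(sqrt(5)*54^(1/4)*y/5)


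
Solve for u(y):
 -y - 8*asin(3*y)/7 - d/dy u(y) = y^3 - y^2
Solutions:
 u(y) = C1 - y^4/4 + y^3/3 - y^2/2 - 8*y*asin(3*y)/7 - 8*sqrt(1 - 9*y^2)/21


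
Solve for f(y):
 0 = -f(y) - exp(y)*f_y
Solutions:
 f(y) = C1*exp(exp(-y))


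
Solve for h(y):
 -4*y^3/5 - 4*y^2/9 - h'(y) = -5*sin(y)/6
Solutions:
 h(y) = C1 - y^4/5 - 4*y^3/27 - 5*cos(y)/6


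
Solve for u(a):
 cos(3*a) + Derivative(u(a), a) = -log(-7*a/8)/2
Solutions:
 u(a) = C1 - a*log(-a)/2 - a*log(7) + a/2 + a*log(2) + a*log(14)/2 - sin(3*a)/3


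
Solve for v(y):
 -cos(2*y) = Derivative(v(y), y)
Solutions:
 v(y) = C1 - sin(2*y)/2


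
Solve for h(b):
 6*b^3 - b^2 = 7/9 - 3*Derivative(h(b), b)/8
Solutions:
 h(b) = C1 - 4*b^4 + 8*b^3/9 + 56*b/27


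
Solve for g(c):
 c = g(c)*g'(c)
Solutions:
 g(c) = -sqrt(C1 + c^2)
 g(c) = sqrt(C1 + c^2)


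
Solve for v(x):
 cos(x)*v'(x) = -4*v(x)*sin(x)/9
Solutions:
 v(x) = C1*cos(x)^(4/9)


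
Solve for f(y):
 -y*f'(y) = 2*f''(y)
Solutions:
 f(y) = C1 + C2*erf(y/2)


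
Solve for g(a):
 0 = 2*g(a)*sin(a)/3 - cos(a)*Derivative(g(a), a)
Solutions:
 g(a) = C1/cos(a)^(2/3)


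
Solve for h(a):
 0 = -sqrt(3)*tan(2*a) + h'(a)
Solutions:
 h(a) = C1 - sqrt(3)*log(cos(2*a))/2


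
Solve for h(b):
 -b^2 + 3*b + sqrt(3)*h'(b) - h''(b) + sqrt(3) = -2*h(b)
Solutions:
 h(b) = C1*exp(b*(-sqrt(11) + sqrt(3))/2) + C2*exp(b*(sqrt(3) + sqrt(11))/2) + b^2/2 - 3*b/2 - sqrt(3)*b/2 + sqrt(3)/4 + 5/4


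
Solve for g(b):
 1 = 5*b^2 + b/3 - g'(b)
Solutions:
 g(b) = C1 + 5*b^3/3 + b^2/6 - b


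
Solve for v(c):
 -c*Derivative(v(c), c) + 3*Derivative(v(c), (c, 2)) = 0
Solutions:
 v(c) = C1 + C2*erfi(sqrt(6)*c/6)


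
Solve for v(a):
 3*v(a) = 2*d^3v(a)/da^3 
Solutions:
 v(a) = C3*exp(2^(2/3)*3^(1/3)*a/2) + (C1*sin(2^(2/3)*3^(5/6)*a/4) + C2*cos(2^(2/3)*3^(5/6)*a/4))*exp(-2^(2/3)*3^(1/3)*a/4)


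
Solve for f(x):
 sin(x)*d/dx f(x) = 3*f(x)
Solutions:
 f(x) = C1*(cos(x) - 1)^(3/2)/(cos(x) + 1)^(3/2)


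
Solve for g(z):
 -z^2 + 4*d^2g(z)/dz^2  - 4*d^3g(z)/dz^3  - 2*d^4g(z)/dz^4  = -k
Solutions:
 g(z) = C1 + C2*z + C3*exp(z*(-1 + sqrt(3))) + C4*exp(-z*(1 + sqrt(3))) + z^4/48 + z^3/12 + z^2*(3 - k)/8


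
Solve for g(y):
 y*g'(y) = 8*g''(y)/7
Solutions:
 g(y) = C1 + C2*erfi(sqrt(7)*y/4)


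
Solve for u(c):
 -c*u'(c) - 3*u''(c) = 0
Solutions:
 u(c) = C1 + C2*erf(sqrt(6)*c/6)


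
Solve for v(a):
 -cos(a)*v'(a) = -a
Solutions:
 v(a) = C1 + Integral(a/cos(a), a)


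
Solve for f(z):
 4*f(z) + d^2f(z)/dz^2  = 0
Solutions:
 f(z) = C1*sin(2*z) + C2*cos(2*z)


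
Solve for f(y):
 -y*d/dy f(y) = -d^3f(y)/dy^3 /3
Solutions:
 f(y) = C1 + Integral(C2*airyai(3^(1/3)*y) + C3*airybi(3^(1/3)*y), y)


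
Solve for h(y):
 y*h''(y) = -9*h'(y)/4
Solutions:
 h(y) = C1 + C2/y^(5/4)


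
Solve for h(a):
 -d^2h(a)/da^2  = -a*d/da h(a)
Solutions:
 h(a) = C1 + C2*erfi(sqrt(2)*a/2)


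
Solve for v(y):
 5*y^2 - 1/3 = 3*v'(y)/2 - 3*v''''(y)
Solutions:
 v(y) = C1 + C4*exp(2^(2/3)*y/2) + 10*y^3/9 - 2*y/9 + (C2*sin(2^(2/3)*sqrt(3)*y/4) + C3*cos(2^(2/3)*sqrt(3)*y/4))*exp(-2^(2/3)*y/4)


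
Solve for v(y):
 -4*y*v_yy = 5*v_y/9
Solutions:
 v(y) = C1 + C2*y^(31/36)


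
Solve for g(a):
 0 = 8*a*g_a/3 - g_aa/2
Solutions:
 g(a) = C1 + C2*erfi(2*sqrt(6)*a/3)


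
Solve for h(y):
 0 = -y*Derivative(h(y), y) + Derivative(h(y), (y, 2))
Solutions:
 h(y) = C1 + C2*erfi(sqrt(2)*y/2)


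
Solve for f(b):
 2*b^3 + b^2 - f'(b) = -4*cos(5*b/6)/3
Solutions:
 f(b) = C1 + b^4/2 + b^3/3 + 8*sin(5*b/6)/5


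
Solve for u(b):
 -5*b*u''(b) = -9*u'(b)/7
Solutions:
 u(b) = C1 + C2*b^(44/35)


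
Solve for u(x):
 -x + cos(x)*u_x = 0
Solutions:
 u(x) = C1 + Integral(x/cos(x), x)


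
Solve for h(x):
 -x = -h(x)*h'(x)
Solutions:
 h(x) = -sqrt(C1 + x^2)
 h(x) = sqrt(C1 + x^2)


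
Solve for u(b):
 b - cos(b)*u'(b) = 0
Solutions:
 u(b) = C1 + Integral(b/cos(b), b)


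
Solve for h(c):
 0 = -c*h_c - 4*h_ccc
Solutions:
 h(c) = C1 + Integral(C2*airyai(-2^(1/3)*c/2) + C3*airybi(-2^(1/3)*c/2), c)


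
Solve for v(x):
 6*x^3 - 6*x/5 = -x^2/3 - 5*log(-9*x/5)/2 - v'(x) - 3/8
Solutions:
 v(x) = C1 - 3*x^4/2 - x^3/9 + 3*x^2/5 - 5*x*log(-x)/2 + x*(-5*log(3) + 17/8 + 5*log(5)/2)


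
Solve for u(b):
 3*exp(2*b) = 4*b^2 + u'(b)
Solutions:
 u(b) = C1 - 4*b^3/3 + 3*exp(2*b)/2


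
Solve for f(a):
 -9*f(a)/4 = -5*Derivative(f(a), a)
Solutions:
 f(a) = C1*exp(9*a/20)


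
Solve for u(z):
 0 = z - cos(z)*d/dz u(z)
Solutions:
 u(z) = C1 + Integral(z/cos(z), z)


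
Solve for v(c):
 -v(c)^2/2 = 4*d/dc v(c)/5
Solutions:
 v(c) = 8/(C1 + 5*c)


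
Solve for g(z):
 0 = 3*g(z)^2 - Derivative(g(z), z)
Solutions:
 g(z) = -1/(C1 + 3*z)


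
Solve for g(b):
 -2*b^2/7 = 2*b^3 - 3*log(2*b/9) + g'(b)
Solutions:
 g(b) = C1 - b^4/2 - 2*b^3/21 + 3*b*log(b) + b*log(8/729) - 3*b


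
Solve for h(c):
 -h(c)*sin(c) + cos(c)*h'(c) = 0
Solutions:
 h(c) = C1/cos(c)


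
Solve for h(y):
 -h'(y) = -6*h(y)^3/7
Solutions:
 h(y) = -sqrt(14)*sqrt(-1/(C1 + 6*y))/2
 h(y) = sqrt(14)*sqrt(-1/(C1 + 6*y))/2


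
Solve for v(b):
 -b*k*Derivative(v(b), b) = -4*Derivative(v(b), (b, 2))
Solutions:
 v(b) = Piecewise((-sqrt(2)*sqrt(pi)*C1*erf(sqrt(2)*b*sqrt(-k)/4)/sqrt(-k) - C2, (k > 0) | (k < 0)), (-C1*b - C2, True))


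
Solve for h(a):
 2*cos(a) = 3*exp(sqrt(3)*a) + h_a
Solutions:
 h(a) = C1 - sqrt(3)*exp(sqrt(3)*a) + 2*sin(a)


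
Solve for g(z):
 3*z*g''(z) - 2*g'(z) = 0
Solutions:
 g(z) = C1 + C2*z^(5/3)


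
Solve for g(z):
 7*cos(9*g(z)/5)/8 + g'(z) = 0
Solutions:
 7*z/8 - 5*log(sin(9*g(z)/5) - 1)/18 + 5*log(sin(9*g(z)/5) + 1)/18 = C1


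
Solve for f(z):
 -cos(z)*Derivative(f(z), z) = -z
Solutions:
 f(z) = C1 + Integral(z/cos(z), z)


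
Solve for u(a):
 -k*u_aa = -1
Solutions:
 u(a) = C1 + C2*a + a^2/(2*k)


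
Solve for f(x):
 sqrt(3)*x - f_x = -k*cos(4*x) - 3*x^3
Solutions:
 f(x) = C1 + k*sin(4*x)/4 + 3*x^4/4 + sqrt(3)*x^2/2


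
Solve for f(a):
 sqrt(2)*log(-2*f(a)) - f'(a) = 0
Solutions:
 -sqrt(2)*Integral(1/(log(-_y) + log(2)), (_y, f(a)))/2 = C1 - a


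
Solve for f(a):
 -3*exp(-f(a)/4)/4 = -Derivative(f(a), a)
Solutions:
 f(a) = 4*log(C1 + 3*a/16)


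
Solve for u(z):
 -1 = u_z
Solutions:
 u(z) = C1 - z


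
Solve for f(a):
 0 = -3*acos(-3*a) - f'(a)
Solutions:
 f(a) = C1 - 3*a*acos(-3*a) - sqrt(1 - 9*a^2)


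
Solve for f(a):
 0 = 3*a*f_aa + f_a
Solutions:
 f(a) = C1 + C2*a^(2/3)


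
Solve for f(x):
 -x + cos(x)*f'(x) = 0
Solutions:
 f(x) = C1 + Integral(x/cos(x), x)


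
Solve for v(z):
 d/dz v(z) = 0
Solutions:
 v(z) = C1


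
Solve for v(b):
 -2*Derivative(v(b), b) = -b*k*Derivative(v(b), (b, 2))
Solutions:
 v(b) = C1 + b^(((re(k) + 2)*re(k) + im(k)^2)/(re(k)^2 + im(k)^2))*(C2*sin(2*log(b)*Abs(im(k))/(re(k)^2 + im(k)^2)) + C3*cos(2*log(b)*im(k)/(re(k)^2 + im(k)^2)))


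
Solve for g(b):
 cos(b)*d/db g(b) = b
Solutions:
 g(b) = C1 + Integral(b/cos(b), b)


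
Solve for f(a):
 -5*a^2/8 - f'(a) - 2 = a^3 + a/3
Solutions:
 f(a) = C1 - a^4/4 - 5*a^3/24 - a^2/6 - 2*a


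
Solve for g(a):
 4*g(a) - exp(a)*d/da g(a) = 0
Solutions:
 g(a) = C1*exp(-4*exp(-a))


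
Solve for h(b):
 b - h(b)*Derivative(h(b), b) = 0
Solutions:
 h(b) = -sqrt(C1 + b^2)
 h(b) = sqrt(C1 + b^2)


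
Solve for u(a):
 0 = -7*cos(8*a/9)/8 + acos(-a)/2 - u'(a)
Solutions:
 u(a) = C1 + a*acos(-a)/2 + sqrt(1 - a^2)/2 - 63*sin(8*a/9)/64


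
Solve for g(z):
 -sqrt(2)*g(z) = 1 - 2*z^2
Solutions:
 g(z) = sqrt(2)*(z^2 - 1/2)


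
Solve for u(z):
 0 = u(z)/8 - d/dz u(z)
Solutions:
 u(z) = C1*exp(z/8)


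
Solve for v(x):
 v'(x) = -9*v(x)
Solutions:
 v(x) = C1*exp(-9*x)


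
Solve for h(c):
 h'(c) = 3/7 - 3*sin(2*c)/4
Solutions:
 h(c) = C1 + 3*c/7 + 3*cos(2*c)/8


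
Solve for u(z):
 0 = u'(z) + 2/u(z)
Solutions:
 u(z) = -sqrt(C1 - 4*z)
 u(z) = sqrt(C1 - 4*z)


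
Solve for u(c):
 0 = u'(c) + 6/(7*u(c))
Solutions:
 u(c) = -sqrt(C1 - 84*c)/7
 u(c) = sqrt(C1 - 84*c)/7


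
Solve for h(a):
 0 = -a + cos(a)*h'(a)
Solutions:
 h(a) = C1 + Integral(a/cos(a), a)


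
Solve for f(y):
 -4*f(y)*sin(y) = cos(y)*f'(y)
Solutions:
 f(y) = C1*cos(y)^4


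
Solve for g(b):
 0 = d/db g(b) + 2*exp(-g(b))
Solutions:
 g(b) = log(C1 - 2*b)


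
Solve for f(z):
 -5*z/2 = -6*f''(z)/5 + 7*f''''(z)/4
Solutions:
 f(z) = C1 + C2*z + C3*exp(-2*sqrt(210)*z/35) + C4*exp(2*sqrt(210)*z/35) + 25*z^3/72


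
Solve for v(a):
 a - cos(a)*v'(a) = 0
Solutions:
 v(a) = C1 + Integral(a/cos(a), a)


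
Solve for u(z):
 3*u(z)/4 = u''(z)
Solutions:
 u(z) = C1*exp(-sqrt(3)*z/2) + C2*exp(sqrt(3)*z/2)


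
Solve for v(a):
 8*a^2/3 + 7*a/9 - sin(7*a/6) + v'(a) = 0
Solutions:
 v(a) = C1 - 8*a^3/9 - 7*a^2/18 - 6*cos(7*a/6)/7


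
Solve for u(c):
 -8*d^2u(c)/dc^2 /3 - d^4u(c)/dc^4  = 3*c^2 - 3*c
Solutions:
 u(c) = C1 + C2*c + C3*sin(2*sqrt(6)*c/3) + C4*cos(2*sqrt(6)*c/3) - 3*c^4/32 + 3*c^3/16 + 27*c^2/64


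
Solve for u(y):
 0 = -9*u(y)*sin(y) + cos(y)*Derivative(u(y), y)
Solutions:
 u(y) = C1/cos(y)^9


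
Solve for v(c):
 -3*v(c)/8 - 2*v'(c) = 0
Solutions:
 v(c) = C1*exp(-3*c/16)


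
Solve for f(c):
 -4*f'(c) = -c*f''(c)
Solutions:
 f(c) = C1 + C2*c^5


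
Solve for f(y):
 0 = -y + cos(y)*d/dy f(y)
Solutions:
 f(y) = C1 + Integral(y/cos(y), y)


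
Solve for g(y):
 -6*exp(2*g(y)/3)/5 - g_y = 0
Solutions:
 g(y) = 3*log(-sqrt(-1/(C1 - 6*y))) - 3*log(2) + 3*log(30)/2
 g(y) = 3*log(-1/(C1 - 6*y))/2 - 3*log(2) + 3*log(30)/2


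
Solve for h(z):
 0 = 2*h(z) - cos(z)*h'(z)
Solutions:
 h(z) = C1*(sin(z) + 1)/(sin(z) - 1)


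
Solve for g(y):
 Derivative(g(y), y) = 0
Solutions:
 g(y) = C1


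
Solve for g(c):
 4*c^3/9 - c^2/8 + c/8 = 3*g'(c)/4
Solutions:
 g(c) = C1 + 4*c^4/27 - c^3/18 + c^2/12


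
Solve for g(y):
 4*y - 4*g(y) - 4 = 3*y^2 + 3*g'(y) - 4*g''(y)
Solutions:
 g(y) = C1*exp(y*(3 - sqrt(73))/8) + C2*exp(y*(3 + sqrt(73))/8) - 3*y^2/4 + 17*y/8 - 131/32


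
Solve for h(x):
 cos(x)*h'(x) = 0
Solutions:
 h(x) = C1


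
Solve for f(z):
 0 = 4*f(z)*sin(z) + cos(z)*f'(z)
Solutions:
 f(z) = C1*cos(z)^4


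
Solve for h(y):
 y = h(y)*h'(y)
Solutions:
 h(y) = -sqrt(C1 + y^2)
 h(y) = sqrt(C1 + y^2)


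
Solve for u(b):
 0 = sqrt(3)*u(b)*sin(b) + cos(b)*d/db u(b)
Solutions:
 u(b) = C1*cos(b)^(sqrt(3))


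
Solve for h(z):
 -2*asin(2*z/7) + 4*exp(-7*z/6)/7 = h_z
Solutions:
 h(z) = C1 - 2*z*asin(2*z/7) - sqrt(49 - 4*z^2) - 24*exp(-7*z/6)/49


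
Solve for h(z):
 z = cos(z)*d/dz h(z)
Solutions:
 h(z) = C1 + Integral(z/cos(z), z)


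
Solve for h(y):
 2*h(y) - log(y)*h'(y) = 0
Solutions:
 h(y) = C1*exp(2*li(y))


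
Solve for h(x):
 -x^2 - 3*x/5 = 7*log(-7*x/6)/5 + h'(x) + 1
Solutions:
 h(x) = C1 - x^3/3 - 3*x^2/10 - 7*x*log(-x)/5 + x*(-7*log(7) + 2 + 7*log(6))/5


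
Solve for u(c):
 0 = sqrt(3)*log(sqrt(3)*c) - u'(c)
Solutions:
 u(c) = C1 + sqrt(3)*c*log(c) - sqrt(3)*c + sqrt(3)*c*log(3)/2


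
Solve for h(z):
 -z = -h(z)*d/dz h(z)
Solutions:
 h(z) = -sqrt(C1 + z^2)
 h(z) = sqrt(C1 + z^2)


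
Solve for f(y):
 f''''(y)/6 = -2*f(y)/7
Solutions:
 f(y) = (C1*sin(3^(1/4)*7^(3/4)*y/7) + C2*cos(3^(1/4)*7^(3/4)*y/7))*exp(-3^(1/4)*7^(3/4)*y/7) + (C3*sin(3^(1/4)*7^(3/4)*y/7) + C4*cos(3^(1/4)*7^(3/4)*y/7))*exp(3^(1/4)*7^(3/4)*y/7)


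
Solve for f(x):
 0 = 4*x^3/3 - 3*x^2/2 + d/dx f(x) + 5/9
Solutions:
 f(x) = C1 - x^4/3 + x^3/2 - 5*x/9


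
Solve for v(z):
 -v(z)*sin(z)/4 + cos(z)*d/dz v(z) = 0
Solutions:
 v(z) = C1/cos(z)^(1/4)


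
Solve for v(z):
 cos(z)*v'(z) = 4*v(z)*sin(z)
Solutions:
 v(z) = C1/cos(z)^4


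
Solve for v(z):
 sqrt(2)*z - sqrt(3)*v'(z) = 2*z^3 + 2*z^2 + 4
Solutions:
 v(z) = C1 - sqrt(3)*z^4/6 - 2*sqrt(3)*z^3/9 + sqrt(6)*z^2/6 - 4*sqrt(3)*z/3


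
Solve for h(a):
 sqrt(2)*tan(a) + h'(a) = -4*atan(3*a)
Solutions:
 h(a) = C1 - 4*a*atan(3*a) + 2*log(9*a^2 + 1)/3 + sqrt(2)*log(cos(a))


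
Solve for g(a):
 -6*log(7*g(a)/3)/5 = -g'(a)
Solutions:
 5*Integral(1/(-log(_y) - log(7) + log(3)), (_y, g(a)))/6 = C1 - a


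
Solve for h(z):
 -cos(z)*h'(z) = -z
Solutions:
 h(z) = C1 + Integral(z/cos(z), z)


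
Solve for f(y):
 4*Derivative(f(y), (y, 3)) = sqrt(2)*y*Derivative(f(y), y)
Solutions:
 f(y) = C1 + Integral(C2*airyai(sqrt(2)*y/2) + C3*airybi(sqrt(2)*y/2), y)


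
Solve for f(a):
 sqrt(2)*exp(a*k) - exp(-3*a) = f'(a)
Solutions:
 f(a) = C1 + exp(-3*a)/3 + sqrt(2)*exp(a*k)/k


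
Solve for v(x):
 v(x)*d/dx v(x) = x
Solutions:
 v(x) = -sqrt(C1 + x^2)
 v(x) = sqrt(C1 + x^2)


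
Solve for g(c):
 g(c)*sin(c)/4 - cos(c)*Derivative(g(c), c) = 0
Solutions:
 g(c) = C1/cos(c)^(1/4)


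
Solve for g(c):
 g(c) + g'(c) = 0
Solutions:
 g(c) = C1*exp(-c)


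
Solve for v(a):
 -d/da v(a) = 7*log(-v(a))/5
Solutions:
 -li(-v(a)) = C1 - 7*a/5


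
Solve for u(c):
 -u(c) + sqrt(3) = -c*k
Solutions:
 u(c) = c*k + sqrt(3)


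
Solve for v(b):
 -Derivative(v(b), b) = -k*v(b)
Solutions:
 v(b) = C1*exp(b*k)


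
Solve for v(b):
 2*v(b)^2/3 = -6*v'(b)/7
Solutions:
 v(b) = 9/(C1 + 7*b)


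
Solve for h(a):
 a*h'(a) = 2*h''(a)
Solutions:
 h(a) = C1 + C2*erfi(a/2)


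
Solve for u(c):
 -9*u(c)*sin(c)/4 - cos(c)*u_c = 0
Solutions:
 u(c) = C1*cos(c)^(9/4)


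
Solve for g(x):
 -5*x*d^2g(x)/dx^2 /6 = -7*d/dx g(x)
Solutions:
 g(x) = C1 + C2*x^(47/5)


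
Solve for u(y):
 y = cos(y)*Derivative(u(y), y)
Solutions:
 u(y) = C1 + Integral(y/cos(y), y)


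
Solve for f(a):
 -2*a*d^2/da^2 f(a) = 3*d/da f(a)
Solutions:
 f(a) = C1 + C2/sqrt(a)


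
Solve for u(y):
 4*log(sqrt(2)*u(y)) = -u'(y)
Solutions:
 Integral(1/(2*log(_y) + log(2)), (_y, u(y)))/2 = C1 - y


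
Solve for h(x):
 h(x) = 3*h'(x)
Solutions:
 h(x) = C1*exp(x/3)


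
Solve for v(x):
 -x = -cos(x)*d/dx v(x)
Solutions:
 v(x) = C1 + Integral(x/cos(x), x)


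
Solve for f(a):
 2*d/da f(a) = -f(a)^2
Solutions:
 f(a) = 2/(C1 + a)


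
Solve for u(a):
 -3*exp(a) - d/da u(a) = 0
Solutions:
 u(a) = C1 - 3*exp(a)


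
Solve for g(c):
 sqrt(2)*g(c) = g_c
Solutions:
 g(c) = C1*exp(sqrt(2)*c)


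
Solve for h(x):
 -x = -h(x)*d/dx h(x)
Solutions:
 h(x) = -sqrt(C1 + x^2)
 h(x) = sqrt(C1 + x^2)


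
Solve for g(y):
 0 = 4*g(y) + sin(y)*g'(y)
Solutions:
 g(y) = C1*(cos(y)^2 + 2*cos(y) + 1)/(cos(y)^2 - 2*cos(y) + 1)


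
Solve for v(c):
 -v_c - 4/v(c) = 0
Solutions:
 v(c) = -sqrt(C1 - 8*c)
 v(c) = sqrt(C1 - 8*c)


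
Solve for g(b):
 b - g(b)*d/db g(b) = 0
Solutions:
 g(b) = -sqrt(C1 + b^2)
 g(b) = sqrt(C1 + b^2)


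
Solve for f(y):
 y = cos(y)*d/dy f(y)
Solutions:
 f(y) = C1 + Integral(y/cos(y), y)


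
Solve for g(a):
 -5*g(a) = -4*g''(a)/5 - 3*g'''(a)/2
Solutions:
 g(a) = C1*exp(-a*(64/(225*sqrt(452553) + 151363)^(1/3) + 16 + (225*sqrt(452553) + 151363)^(1/3))/90)*sin(sqrt(3)*a*(-(225*sqrt(452553) + 151363)^(1/3) + 64/(225*sqrt(452553) + 151363)^(1/3))/90) + C2*exp(-a*(64/(225*sqrt(452553) + 151363)^(1/3) + 16 + (225*sqrt(452553) + 151363)^(1/3))/90)*cos(sqrt(3)*a*(-(225*sqrt(452553) + 151363)^(1/3) + 64/(225*sqrt(452553) + 151363)^(1/3))/90) + C3*exp(a*(-8 + 64/(225*sqrt(452553) + 151363)^(1/3) + (225*sqrt(452553) + 151363)^(1/3))/45)


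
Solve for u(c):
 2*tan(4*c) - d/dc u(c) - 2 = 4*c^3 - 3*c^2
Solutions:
 u(c) = C1 - c^4 + c^3 - 2*c - log(cos(4*c))/2


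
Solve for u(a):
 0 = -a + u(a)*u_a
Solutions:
 u(a) = -sqrt(C1 + a^2)
 u(a) = sqrt(C1 + a^2)


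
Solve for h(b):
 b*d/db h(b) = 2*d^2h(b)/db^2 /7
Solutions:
 h(b) = C1 + C2*erfi(sqrt(7)*b/2)


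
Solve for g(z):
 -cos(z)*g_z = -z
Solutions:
 g(z) = C1 + Integral(z/cos(z), z)


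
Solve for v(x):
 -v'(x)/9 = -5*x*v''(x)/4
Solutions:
 v(x) = C1 + C2*x^(49/45)


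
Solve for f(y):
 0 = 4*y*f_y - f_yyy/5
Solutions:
 f(y) = C1 + Integral(C2*airyai(20^(1/3)*y) + C3*airybi(20^(1/3)*y), y)


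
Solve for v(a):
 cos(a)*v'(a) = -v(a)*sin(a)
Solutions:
 v(a) = C1*cos(a)


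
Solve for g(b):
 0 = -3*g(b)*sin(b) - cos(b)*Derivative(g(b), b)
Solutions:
 g(b) = C1*cos(b)^3


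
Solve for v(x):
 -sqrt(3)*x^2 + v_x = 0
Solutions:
 v(x) = C1 + sqrt(3)*x^3/3


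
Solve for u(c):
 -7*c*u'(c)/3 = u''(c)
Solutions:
 u(c) = C1 + C2*erf(sqrt(42)*c/6)


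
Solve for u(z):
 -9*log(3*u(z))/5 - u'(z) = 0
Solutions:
 5*Integral(1/(log(_y) + log(3)), (_y, u(z)))/9 = C1 - z


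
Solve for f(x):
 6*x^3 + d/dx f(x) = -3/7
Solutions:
 f(x) = C1 - 3*x^4/2 - 3*x/7


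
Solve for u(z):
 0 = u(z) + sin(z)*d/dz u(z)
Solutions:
 u(z) = C1*sqrt(cos(z) + 1)/sqrt(cos(z) - 1)


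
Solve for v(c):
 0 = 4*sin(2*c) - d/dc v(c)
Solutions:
 v(c) = C1 - 2*cos(2*c)


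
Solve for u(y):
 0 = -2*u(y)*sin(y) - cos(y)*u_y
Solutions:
 u(y) = C1*cos(y)^2


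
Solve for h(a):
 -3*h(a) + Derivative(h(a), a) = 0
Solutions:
 h(a) = C1*exp(3*a)


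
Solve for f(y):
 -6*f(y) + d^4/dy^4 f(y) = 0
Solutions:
 f(y) = C1*exp(-6^(1/4)*y) + C2*exp(6^(1/4)*y) + C3*sin(6^(1/4)*y) + C4*cos(6^(1/4)*y)


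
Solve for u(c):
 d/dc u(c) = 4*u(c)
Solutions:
 u(c) = C1*exp(4*c)


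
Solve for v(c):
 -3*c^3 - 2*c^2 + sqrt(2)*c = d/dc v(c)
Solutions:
 v(c) = C1 - 3*c^4/4 - 2*c^3/3 + sqrt(2)*c^2/2


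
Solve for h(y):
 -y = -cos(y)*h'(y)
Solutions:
 h(y) = C1 + Integral(y/cos(y), y)


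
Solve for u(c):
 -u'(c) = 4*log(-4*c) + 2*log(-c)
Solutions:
 u(c) = C1 - 6*c*log(-c) + 2*c*(3 - 4*log(2))


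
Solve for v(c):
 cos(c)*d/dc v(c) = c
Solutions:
 v(c) = C1 + Integral(c/cos(c), c)


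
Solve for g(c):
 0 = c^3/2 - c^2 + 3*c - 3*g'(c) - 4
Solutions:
 g(c) = C1 + c^4/24 - c^3/9 + c^2/2 - 4*c/3


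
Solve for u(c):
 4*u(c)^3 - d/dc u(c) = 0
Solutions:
 u(c) = -sqrt(2)*sqrt(-1/(C1 + 4*c))/2
 u(c) = sqrt(2)*sqrt(-1/(C1 + 4*c))/2


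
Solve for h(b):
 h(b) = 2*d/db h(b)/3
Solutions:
 h(b) = C1*exp(3*b/2)


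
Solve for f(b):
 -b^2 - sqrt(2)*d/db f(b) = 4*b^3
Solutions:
 f(b) = C1 - sqrt(2)*b^4/2 - sqrt(2)*b^3/6


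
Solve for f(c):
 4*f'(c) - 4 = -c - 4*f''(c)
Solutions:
 f(c) = C1 + C2*exp(-c) - c^2/8 + 5*c/4


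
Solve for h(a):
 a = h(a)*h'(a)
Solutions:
 h(a) = -sqrt(C1 + a^2)
 h(a) = sqrt(C1 + a^2)


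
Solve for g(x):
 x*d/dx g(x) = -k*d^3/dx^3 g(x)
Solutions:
 g(x) = C1 + Integral(C2*airyai(x*(-1/k)^(1/3)) + C3*airybi(x*(-1/k)^(1/3)), x)


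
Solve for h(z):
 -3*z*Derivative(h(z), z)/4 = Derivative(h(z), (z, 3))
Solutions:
 h(z) = C1 + Integral(C2*airyai(-6^(1/3)*z/2) + C3*airybi(-6^(1/3)*z/2), z)


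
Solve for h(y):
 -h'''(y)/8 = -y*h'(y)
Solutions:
 h(y) = C1 + Integral(C2*airyai(2*y) + C3*airybi(2*y), y)


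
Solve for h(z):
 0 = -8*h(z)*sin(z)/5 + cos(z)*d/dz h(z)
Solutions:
 h(z) = C1/cos(z)^(8/5)


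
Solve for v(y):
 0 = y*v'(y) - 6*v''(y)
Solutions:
 v(y) = C1 + C2*erfi(sqrt(3)*y/6)


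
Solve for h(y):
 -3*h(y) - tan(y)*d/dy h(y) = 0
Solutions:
 h(y) = C1/sin(y)^3


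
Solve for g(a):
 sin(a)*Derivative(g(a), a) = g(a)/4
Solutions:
 g(a) = C1*(cos(a) - 1)^(1/8)/(cos(a) + 1)^(1/8)


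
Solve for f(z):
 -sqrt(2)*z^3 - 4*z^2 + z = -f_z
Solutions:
 f(z) = C1 + sqrt(2)*z^4/4 + 4*z^3/3 - z^2/2


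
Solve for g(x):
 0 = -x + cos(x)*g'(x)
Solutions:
 g(x) = C1 + Integral(x/cos(x), x)


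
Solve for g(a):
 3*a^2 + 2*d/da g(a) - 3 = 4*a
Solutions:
 g(a) = C1 - a^3/2 + a^2 + 3*a/2


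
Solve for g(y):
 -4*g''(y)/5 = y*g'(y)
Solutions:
 g(y) = C1 + C2*erf(sqrt(10)*y/4)


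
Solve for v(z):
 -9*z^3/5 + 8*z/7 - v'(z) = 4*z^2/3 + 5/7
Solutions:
 v(z) = C1 - 9*z^4/20 - 4*z^3/9 + 4*z^2/7 - 5*z/7


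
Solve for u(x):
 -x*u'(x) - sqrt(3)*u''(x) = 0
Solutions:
 u(x) = C1 + C2*erf(sqrt(2)*3^(3/4)*x/6)


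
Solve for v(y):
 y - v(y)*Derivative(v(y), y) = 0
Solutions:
 v(y) = -sqrt(C1 + y^2)
 v(y) = sqrt(C1 + y^2)


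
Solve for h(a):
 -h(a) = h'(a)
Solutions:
 h(a) = C1*exp(-a)


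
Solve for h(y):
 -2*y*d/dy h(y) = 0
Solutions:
 h(y) = C1


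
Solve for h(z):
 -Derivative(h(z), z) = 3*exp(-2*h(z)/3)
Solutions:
 h(z) = 3*log(-sqrt(C1 - 3*z)) - 3*log(3) + 3*log(6)/2
 h(z) = 3*log(C1 - 3*z)/2 - 3*log(3) + 3*log(6)/2


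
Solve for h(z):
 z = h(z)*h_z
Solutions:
 h(z) = -sqrt(C1 + z^2)
 h(z) = sqrt(C1 + z^2)


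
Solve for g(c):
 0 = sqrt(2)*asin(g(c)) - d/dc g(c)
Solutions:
 Integral(1/asin(_y), (_y, g(c))) = C1 + sqrt(2)*c


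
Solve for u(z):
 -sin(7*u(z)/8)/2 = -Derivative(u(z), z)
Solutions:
 -z/2 + 4*log(cos(7*u(z)/8) - 1)/7 - 4*log(cos(7*u(z)/8) + 1)/7 = C1


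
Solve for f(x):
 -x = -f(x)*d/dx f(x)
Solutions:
 f(x) = -sqrt(C1 + x^2)
 f(x) = sqrt(C1 + x^2)


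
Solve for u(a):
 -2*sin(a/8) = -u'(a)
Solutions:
 u(a) = C1 - 16*cos(a/8)


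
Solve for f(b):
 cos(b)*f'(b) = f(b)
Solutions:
 f(b) = C1*sqrt(sin(b) + 1)/sqrt(sin(b) - 1)


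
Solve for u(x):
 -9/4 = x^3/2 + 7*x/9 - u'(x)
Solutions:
 u(x) = C1 + x^4/8 + 7*x^2/18 + 9*x/4


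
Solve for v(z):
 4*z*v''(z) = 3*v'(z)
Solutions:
 v(z) = C1 + C2*z^(7/4)


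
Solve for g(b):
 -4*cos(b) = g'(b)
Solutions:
 g(b) = C1 - 4*sin(b)


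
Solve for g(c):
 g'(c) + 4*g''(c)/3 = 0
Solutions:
 g(c) = C1 + C2*exp(-3*c/4)


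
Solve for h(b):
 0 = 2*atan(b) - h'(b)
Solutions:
 h(b) = C1 + 2*b*atan(b) - log(b^2 + 1)


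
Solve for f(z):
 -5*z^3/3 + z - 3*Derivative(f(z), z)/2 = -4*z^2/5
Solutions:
 f(z) = C1 - 5*z^4/18 + 8*z^3/45 + z^2/3


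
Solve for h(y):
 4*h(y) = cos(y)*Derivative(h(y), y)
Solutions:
 h(y) = C1*(sin(y)^2 + 2*sin(y) + 1)/(sin(y)^2 - 2*sin(y) + 1)


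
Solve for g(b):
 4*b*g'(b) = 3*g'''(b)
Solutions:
 g(b) = C1 + Integral(C2*airyai(6^(2/3)*b/3) + C3*airybi(6^(2/3)*b/3), b)


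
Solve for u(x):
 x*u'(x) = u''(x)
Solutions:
 u(x) = C1 + C2*erfi(sqrt(2)*x/2)


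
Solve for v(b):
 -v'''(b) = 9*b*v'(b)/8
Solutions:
 v(b) = C1 + Integral(C2*airyai(-3^(2/3)*b/2) + C3*airybi(-3^(2/3)*b/2), b)


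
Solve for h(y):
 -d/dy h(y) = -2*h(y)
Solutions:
 h(y) = C1*exp(2*y)


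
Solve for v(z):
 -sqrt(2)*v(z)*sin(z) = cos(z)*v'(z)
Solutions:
 v(z) = C1*cos(z)^(sqrt(2))


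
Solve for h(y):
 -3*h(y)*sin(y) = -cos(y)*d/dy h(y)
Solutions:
 h(y) = C1/cos(y)^3


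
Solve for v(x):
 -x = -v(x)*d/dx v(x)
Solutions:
 v(x) = -sqrt(C1 + x^2)
 v(x) = sqrt(C1 + x^2)


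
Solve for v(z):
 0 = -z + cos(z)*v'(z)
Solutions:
 v(z) = C1 + Integral(z/cos(z), z)


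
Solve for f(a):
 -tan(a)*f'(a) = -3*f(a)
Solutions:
 f(a) = C1*sin(a)^3


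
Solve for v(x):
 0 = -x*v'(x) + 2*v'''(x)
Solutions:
 v(x) = C1 + Integral(C2*airyai(2^(2/3)*x/2) + C3*airybi(2^(2/3)*x/2), x)


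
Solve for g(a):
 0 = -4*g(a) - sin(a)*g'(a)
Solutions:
 g(a) = C1*(cos(a)^2 + 2*cos(a) + 1)/(cos(a)^2 - 2*cos(a) + 1)


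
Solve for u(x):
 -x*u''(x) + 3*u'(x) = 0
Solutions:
 u(x) = C1 + C2*x^4


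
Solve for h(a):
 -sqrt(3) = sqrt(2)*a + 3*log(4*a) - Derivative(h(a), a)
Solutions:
 h(a) = C1 + sqrt(2)*a^2/2 + 3*a*log(a) - 3*a + sqrt(3)*a + a*log(64)


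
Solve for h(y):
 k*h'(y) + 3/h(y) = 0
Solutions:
 h(y) = -sqrt(C1 - 6*y/k)
 h(y) = sqrt(C1 - 6*y/k)


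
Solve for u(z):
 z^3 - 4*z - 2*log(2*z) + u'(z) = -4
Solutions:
 u(z) = C1 - z^4/4 + 2*z^2 + 2*z*log(z) - 6*z + z*log(4)


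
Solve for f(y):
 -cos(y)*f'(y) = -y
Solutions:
 f(y) = C1 + Integral(y/cos(y), y)


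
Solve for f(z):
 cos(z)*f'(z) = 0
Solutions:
 f(z) = C1


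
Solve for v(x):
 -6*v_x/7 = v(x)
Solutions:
 v(x) = C1*exp(-7*x/6)


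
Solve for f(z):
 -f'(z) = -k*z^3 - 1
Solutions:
 f(z) = C1 + k*z^4/4 + z


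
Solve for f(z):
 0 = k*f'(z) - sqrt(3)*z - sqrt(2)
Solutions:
 f(z) = C1 + sqrt(3)*z^2/(2*k) + sqrt(2)*z/k


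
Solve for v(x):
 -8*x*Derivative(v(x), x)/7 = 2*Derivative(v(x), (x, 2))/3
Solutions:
 v(x) = C1 + C2*erf(sqrt(42)*x/7)


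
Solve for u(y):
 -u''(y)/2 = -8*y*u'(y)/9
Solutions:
 u(y) = C1 + C2*erfi(2*sqrt(2)*y/3)


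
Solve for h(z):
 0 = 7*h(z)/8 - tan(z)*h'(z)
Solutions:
 h(z) = C1*sin(z)^(7/8)


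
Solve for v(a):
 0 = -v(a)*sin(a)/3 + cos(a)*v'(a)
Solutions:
 v(a) = C1/cos(a)^(1/3)


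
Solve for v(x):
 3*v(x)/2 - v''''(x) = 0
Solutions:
 v(x) = C1*exp(-2^(3/4)*3^(1/4)*x/2) + C2*exp(2^(3/4)*3^(1/4)*x/2) + C3*sin(2^(3/4)*3^(1/4)*x/2) + C4*cos(2^(3/4)*3^(1/4)*x/2)


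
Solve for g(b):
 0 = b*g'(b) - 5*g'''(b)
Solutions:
 g(b) = C1 + Integral(C2*airyai(5^(2/3)*b/5) + C3*airybi(5^(2/3)*b/5), b)


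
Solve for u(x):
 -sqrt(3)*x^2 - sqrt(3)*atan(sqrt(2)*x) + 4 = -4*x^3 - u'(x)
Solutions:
 u(x) = C1 - x^4 + sqrt(3)*x^3/3 - 4*x + sqrt(3)*(x*atan(sqrt(2)*x) - sqrt(2)*log(2*x^2 + 1)/4)


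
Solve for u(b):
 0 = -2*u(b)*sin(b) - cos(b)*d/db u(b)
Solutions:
 u(b) = C1*cos(b)^2


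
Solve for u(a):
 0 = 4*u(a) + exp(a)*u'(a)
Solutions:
 u(a) = C1*exp(4*exp(-a))


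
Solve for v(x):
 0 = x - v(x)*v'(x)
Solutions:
 v(x) = -sqrt(C1 + x^2)
 v(x) = sqrt(C1 + x^2)


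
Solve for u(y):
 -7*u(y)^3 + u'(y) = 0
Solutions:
 u(y) = -sqrt(2)*sqrt(-1/(C1 + 7*y))/2
 u(y) = sqrt(2)*sqrt(-1/(C1 + 7*y))/2


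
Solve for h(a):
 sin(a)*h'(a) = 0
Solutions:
 h(a) = C1


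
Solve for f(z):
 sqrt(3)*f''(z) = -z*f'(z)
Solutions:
 f(z) = C1 + C2*erf(sqrt(2)*3^(3/4)*z/6)


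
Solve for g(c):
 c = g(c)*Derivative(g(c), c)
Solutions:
 g(c) = -sqrt(C1 + c^2)
 g(c) = sqrt(C1 + c^2)


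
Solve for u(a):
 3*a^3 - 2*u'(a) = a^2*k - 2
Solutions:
 u(a) = C1 + 3*a^4/8 - a^3*k/6 + a


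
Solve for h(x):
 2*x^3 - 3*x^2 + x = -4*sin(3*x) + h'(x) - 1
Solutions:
 h(x) = C1 + x^4/2 - x^3 + x^2/2 + x - 4*cos(3*x)/3


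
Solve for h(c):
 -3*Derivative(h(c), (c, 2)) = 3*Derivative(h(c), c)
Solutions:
 h(c) = C1 + C2*exp(-c)


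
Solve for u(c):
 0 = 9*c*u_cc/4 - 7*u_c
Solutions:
 u(c) = C1 + C2*c^(37/9)


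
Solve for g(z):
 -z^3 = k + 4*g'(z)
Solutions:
 g(z) = C1 - k*z/4 - z^4/16


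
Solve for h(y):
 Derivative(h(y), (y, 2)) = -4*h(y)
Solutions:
 h(y) = C1*sin(2*y) + C2*cos(2*y)


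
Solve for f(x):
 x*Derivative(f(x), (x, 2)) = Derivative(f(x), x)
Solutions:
 f(x) = C1 + C2*x^2


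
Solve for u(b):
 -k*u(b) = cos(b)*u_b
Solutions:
 u(b) = C1*exp(k*(log(sin(b) - 1) - log(sin(b) + 1))/2)


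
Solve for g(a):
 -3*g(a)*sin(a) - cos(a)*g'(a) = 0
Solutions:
 g(a) = C1*cos(a)^3


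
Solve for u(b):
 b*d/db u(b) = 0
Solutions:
 u(b) = C1


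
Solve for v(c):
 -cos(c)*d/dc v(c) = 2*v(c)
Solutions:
 v(c) = C1*(sin(c) - 1)/(sin(c) + 1)


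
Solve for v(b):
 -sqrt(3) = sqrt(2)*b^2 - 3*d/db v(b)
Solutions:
 v(b) = C1 + sqrt(2)*b^3/9 + sqrt(3)*b/3


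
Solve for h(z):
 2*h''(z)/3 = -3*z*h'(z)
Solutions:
 h(z) = C1 + C2*erf(3*z/2)


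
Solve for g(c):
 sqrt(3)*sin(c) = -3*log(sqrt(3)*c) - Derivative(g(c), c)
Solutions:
 g(c) = C1 - 3*c*log(c) - 3*c*log(3)/2 + 3*c + sqrt(3)*cos(c)


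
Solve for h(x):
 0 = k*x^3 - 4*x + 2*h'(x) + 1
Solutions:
 h(x) = C1 - k*x^4/8 + x^2 - x/2


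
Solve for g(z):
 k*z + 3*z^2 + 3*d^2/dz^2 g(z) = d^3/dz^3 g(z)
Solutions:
 g(z) = C1 + C2*z + C3*exp(3*z) - z^4/12 + z^3*(-k - 2)/18 + z^2*(-k - 2)/18


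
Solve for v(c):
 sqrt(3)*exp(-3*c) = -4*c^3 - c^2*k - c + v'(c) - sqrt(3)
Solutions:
 v(c) = C1 + c^4 + c^3*k/3 + c^2/2 + sqrt(3)*c - sqrt(3)*exp(-3*c)/3


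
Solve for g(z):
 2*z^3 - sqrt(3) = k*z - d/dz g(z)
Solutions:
 g(z) = C1 + k*z^2/2 - z^4/2 + sqrt(3)*z


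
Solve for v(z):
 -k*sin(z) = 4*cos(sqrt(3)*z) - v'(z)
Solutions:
 v(z) = C1 - k*cos(z) + 4*sqrt(3)*sin(sqrt(3)*z)/3


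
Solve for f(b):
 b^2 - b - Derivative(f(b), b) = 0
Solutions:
 f(b) = C1 + b^3/3 - b^2/2


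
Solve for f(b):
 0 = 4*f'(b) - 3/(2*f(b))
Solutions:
 f(b) = -sqrt(C1 + 3*b)/2
 f(b) = sqrt(C1 + 3*b)/2


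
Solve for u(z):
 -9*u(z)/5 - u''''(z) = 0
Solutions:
 u(z) = (C1*sin(5^(3/4)*sqrt(6)*z/10) + C2*cos(5^(3/4)*sqrt(6)*z/10))*exp(-5^(3/4)*sqrt(6)*z/10) + (C3*sin(5^(3/4)*sqrt(6)*z/10) + C4*cos(5^(3/4)*sqrt(6)*z/10))*exp(5^(3/4)*sqrt(6)*z/10)


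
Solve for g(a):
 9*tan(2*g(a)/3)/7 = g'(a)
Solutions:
 g(a) = -3*asin(C1*exp(6*a/7))/2 + 3*pi/2
 g(a) = 3*asin(C1*exp(6*a/7))/2


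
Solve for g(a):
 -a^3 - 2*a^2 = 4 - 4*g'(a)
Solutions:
 g(a) = C1 + a^4/16 + a^3/6 + a


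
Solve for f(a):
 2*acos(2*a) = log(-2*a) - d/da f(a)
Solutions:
 f(a) = C1 + a*log(-a) - 2*a*acos(2*a) - a + a*log(2) + sqrt(1 - 4*a^2)


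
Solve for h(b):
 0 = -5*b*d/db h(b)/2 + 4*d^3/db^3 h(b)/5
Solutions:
 h(b) = C1 + Integral(C2*airyai(5^(2/3)*b/2) + C3*airybi(5^(2/3)*b/2), b)


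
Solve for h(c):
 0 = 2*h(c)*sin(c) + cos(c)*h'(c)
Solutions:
 h(c) = C1*cos(c)^2


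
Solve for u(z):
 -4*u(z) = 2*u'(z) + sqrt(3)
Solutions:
 u(z) = C1*exp(-2*z) - sqrt(3)/4


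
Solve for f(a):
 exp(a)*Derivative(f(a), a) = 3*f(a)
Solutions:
 f(a) = C1*exp(-3*exp(-a))


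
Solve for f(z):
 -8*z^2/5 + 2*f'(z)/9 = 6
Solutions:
 f(z) = C1 + 12*z^3/5 + 27*z


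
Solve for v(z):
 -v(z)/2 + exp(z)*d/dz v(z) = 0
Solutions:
 v(z) = C1*exp(-exp(-z)/2)


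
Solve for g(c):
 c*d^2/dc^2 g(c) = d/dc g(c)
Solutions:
 g(c) = C1 + C2*c^2


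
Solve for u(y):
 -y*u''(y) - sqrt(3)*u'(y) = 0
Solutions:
 u(y) = C1 + C2*y^(1 - sqrt(3))


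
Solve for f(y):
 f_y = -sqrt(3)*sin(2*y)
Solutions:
 f(y) = C1 + sqrt(3)*cos(2*y)/2


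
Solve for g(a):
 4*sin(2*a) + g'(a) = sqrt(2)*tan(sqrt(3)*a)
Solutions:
 g(a) = C1 - sqrt(6)*log(cos(sqrt(3)*a))/3 + 2*cos(2*a)


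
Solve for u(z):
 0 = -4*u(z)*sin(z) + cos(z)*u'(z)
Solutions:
 u(z) = C1/cos(z)^4


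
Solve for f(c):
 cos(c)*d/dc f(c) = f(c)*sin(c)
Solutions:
 f(c) = C1/cos(c)


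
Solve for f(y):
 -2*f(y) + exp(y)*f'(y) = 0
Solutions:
 f(y) = C1*exp(-2*exp(-y))


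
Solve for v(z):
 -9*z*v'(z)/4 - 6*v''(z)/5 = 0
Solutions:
 v(z) = C1 + C2*erf(sqrt(15)*z/4)


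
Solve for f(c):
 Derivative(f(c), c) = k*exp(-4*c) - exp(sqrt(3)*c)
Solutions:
 f(c) = C1 - k*exp(-4*c)/4 - sqrt(3)*exp(sqrt(3)*c)/3


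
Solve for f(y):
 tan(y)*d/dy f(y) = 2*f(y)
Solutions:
 f(y) = C1*sin(y)^2


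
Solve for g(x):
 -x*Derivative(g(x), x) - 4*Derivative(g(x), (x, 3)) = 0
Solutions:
 g(x) = C1 + Integral(C2*airyai(-2^(1/3)*x/2) + C3*airybi(-2^(1/3)*x/2), x)


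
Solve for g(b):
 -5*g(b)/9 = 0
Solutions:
 g(b) = 0


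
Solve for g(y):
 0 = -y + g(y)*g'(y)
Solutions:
 g(y) = -sqrt(C1 + y^2)
 g(y) = sqrt(C1 + y^2)


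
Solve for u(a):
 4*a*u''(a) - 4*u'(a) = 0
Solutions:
 u(a) = C1 + C2*a^2


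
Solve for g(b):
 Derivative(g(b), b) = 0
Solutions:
 g(b) = C1


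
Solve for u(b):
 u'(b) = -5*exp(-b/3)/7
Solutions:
 u(b) = C1 + 15*exp(-b/3)/7


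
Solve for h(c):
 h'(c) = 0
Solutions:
 h(c) = C1


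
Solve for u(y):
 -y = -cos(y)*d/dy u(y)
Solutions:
 u(y) = C1 + Integral(y/cos(y), y)


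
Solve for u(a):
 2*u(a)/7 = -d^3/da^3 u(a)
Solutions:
 u(a) = C3*exp(-2^(1/3)*7^(2/3)*a/7) + (C1*sin(2^(1/3)*sqrt(3)*7^(2/3)*a/14) + C2*cos(2^(1/3)*sqrt(3)*7^(2/3)*a/14))*exp(2^(1/3)*7^(2/3)*a/14)


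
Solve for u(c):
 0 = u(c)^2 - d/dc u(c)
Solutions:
 u(c) = -1/(C1 + c)


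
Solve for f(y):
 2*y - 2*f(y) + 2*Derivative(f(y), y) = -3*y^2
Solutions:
 f(y) = C1*exp(y) + 3*y^2/2 + 4*y + 4


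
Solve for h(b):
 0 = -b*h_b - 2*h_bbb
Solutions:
 h(b) = C1 + Integral(C2*airyai(-2^(2/3)*b/2) + C3*airybi(-2^(2/3)*b/2), b)


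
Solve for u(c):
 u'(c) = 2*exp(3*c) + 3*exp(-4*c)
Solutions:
 u(c) = C1 + 2*exp(3*c)/3 - 3*exp(-4*c)/4


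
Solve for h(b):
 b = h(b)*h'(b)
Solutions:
 h(b) = -sqrt(C1 + b^2)
 h(b) = sqrt(C1 + b^2)


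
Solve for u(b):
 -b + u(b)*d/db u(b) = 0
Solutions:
 u(b) = -sqrt(C1 + b^2)
 u(b) = sqrt(C1 + b^2)


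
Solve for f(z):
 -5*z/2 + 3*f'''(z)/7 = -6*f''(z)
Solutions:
 f(z) = C1 + C2*z + C3*exp(-14*z) + 5*z^3/72 - 5*z^2/336


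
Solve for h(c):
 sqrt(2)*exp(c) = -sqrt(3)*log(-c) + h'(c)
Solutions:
 h(c) = C1 + sqrt(3)*c*log(-c) - sqrt(3)*c + sqrt(2)*exp(c)


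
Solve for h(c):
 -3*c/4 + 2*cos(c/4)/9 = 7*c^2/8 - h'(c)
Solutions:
 h(c) = C1 + 7*c^3/24 + 3*c^2/8 - 8*sin(c/4)/9


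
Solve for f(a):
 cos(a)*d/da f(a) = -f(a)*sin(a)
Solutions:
 f(a) = C1*cos(a)


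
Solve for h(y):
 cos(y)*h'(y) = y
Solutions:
 h(y) = C1 + Integral(y/cos(y), y)


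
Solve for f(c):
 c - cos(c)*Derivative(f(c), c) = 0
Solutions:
 f(c) = C1 + Integral(c/cos(c), c)


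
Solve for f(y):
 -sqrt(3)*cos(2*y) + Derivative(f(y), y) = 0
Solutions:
 f(y) = C1 + sqrt(3)*sin(2*y)/2


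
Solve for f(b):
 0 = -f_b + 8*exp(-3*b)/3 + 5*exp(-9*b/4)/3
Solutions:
 f(b) = C1 - 8*exp(-3*b)/9 - 20*exp(-9*b/4)/27


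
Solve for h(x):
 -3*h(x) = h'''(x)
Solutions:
 h(x) = C3*exp(-3^(1/3)*x) + (C1*sin(3^(5/6)*x/2) + C2*cos(3^(5/6)*x/2))*exp(3^(1/3)*x/2)


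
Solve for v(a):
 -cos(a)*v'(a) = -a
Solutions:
 v(a) = C1 + Integral(a/cos(a), a)


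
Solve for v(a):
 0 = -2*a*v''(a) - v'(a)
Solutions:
 v(a) = C1 + C2*sqrt(a)


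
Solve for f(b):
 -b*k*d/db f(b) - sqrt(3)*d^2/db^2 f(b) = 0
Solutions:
 f(b) = Piecewise((-sqrt(2)*3^(1/4)*sqrt(pi)*C1*erf(sqrt(2)*3^(3/4)*b*sqrt(k)/6)/(2*sqrt(k)) - C2, (k > 0) | (k < 0)), (-C1*b - C2, True))


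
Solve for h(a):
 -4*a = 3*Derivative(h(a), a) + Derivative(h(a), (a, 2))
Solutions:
 h(a) = C1 + C2*exp(-3*a) - 2*a^2/3 + 4*a/9


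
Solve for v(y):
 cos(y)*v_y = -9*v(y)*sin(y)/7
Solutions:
 v(y) = C1*cos(y)^(9/7)


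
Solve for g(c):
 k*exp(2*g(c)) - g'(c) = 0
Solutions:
 g(c) = log(-sqrt(-1/(C1 + c*k))) - log(2)/2
 g(c) = log(-1/(C1 + c*k))/2 - log(2)/2


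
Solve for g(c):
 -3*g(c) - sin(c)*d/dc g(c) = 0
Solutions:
 g(c) = C1*(cos(c) + 1)^(3/2)/(cos(c) - 1)^(3/2)


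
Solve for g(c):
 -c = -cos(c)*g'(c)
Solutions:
 g(c) = C1 + Integral(c/cos(c), c)


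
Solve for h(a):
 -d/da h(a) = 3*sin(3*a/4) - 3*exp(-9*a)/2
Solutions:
 h(a) = C1 + 4*cos(3*a/4) - exp(-9*a)/6


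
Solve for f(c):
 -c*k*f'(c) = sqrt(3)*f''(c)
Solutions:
 f(c) = Piecewise((-sqrt(2)*3^(1/4)*sqrt(pi)*C1*erf(sqrt(2)*3^(3/4)*c*sqrt(k)/6)/(2*sqrt(k)) - C2, (k > 0) | (k < 0)), (-C1*c - C2, True))


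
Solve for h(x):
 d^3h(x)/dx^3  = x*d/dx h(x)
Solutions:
 h(x) = C1 + Integral(C2*airyai(x) + C3*airybi(x), x)


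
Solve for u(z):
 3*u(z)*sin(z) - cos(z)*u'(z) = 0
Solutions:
 u(z) = C1/cos(z)^3


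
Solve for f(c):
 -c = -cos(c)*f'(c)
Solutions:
 f(c) = C1 + Integral(c/cos(c), c)
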